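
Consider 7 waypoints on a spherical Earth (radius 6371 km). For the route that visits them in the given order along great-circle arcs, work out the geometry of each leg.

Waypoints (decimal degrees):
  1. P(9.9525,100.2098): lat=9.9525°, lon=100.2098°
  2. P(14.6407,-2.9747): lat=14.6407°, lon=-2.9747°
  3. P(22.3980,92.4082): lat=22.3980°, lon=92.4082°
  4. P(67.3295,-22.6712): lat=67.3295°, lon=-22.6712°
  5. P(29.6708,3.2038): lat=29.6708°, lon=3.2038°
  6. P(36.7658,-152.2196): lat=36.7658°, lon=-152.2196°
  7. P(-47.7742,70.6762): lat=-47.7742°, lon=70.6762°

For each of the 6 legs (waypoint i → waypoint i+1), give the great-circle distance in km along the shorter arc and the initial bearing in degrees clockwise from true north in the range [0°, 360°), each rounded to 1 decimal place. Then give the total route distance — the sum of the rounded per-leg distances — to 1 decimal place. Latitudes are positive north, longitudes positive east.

Leg 1: dist=11119.7 km, bearing=286.9°
Leg 2: dist=9928.6 km, bearing=67.0°
Leg 3: dist=8721.1 km, bearing=339.1°
Leg 4: dist=4526.1 km, bearing=144.4°
Leg 5: dist=12195.4 km, bearing=339.3°
Leg 6: dist=16333.5 km, bearing=236.9°
Total: 62824.4 km

Leg 1: φ1=0.1737039, φ2=0.2555284, Δφ=0.0818245, Δλ=-1.8009093 rad; a=sin²(Δφ/2)+cosφ1·cosφ2·sin²(Δλ/2)=0.5868380669; c=2·atan2(√a, √(1-a))=1.745357639; dist=6371·c=11119.674 ≈ 11119.7 km; running total=11119.7 km
Leg 1 bearing: y=sinΔλ·cosφ2=-0.94202640, x=cosφ1·sinφ2-sinφ1·cosφ2·cosΔλ=0.28709381; θ=atan2(y, x)=-73.0508° <0 so +360° → 286.9492° ≈ 286.9°
Leg 2: φ1=0.2555284, φ2=0.3909188, Δφ=0.1353904, Δλ=1.6647457 rad; a=sin²(Δφ/2)+cosφ1·cosφ2·sin²(Δλ/2)=0.4938039020; c=2·atan2(√a, √(1-a))=1.558403814; dist=6371·c=9928.591 ≈ 9928.6 km; running total=21048.3 km
Leg 2 bearing: y=sinΔλ·cosφ2=0.92048203, x=cosφ1·sinφ2-sinφ1·cosφ2·cosΔλ=0.39058835; θ=atan2(y, x)=67.0070° ≈ 67.0°
Leg 3: φ1=0.3909188, φ2=1.1751215, Δφ=0.7842026, Δλ=-2.0085144 rad; a=sin²(Δφ/2)+cosφ1·cosφ2·sin²(Δλ/2)=0.3997256145; c=2·atan2(√a, √(1-a))=1.368878287; dist=6371·c=8721.124 ≈ 8721.1 km; running total=29769.4 km
Leg 3 bearing: y=sinΔλ·cosφ2=-0.34909305, x=cosφ1·sinφ2-sinφ1·cosφ2·cosΔλ=0.91537655; θ=atan2(y, x)=-20.8751° <0 so +360° → 339.1249° ≈ 339.1°
Leg 4: φ1=1.1751215, φ2=0.5178532, Δφ=-0.6572683, Δλ=0.4516039 rad; a=sin²(Δφ/2)+cosφ1·cosφ2·sin²(Δλ/2)=0.1209548244; c=2·atan2(√a, √(1-a))=0.710416455; dist=6371·c=4526.063 ≈ 4526.1 km; running total=34295.5 km
Leg 4 bearing: y=sinΔλ·cosφ2=0.37918897, x=cosφ1·sinφ2-sinφ1·cosφ2·cosΔλ=-0.53057963; θ=atan2(y, x)=144.4478° ≈ 144.4°
Leg 5: φ1=0.5178532, φ2=0.6416843, Δφ=0.1238311, Δλ=-2.7126501 rad; a=sin²(Δφ/2)+cosφ1·cosφ2·sin²(Δλ/2)=0.6683526896; c=2·atan2(√a, √(1-a))=1.914212103; dist=6371·c=12195.445 ≈ 12195.4 km; running total=46490.9 km
Leg 5 bearing: y=sinΔλ·cosφ2=-0.33318037, x=cosφ1·sinφ2-sinφ1·cosφ2·cosΔλ=0.88069309; θ=atan2(y, x)=-20.7224° <0 so +360° → 339.2776° ≈ 339.3°
Leg 6: φ1=0.6416843, φ2=-0.8338171, Δφ=-1.4755013, Δλ=3.8902656 rad; a=sin²(Δφ/2)+cosφ1·cosφ2·sin²(Δλ/2)=0.9188169221; c=2·atan2(√a, √(1-a))=2.563733275; dist=6371·c=16333.545 ≈ 16333.5 km; running total=62824.4 km
Leg 6 bearing: y=sinΔλ·cosφ2=-0.45744516, x=cosφ1·sinφ2-sinφ1·cosφ2·cosΔλ=-0.29851879; θ=atan2(y, x)=-123.1276° <0 so +360° → 236.8724° ≈ 236.9°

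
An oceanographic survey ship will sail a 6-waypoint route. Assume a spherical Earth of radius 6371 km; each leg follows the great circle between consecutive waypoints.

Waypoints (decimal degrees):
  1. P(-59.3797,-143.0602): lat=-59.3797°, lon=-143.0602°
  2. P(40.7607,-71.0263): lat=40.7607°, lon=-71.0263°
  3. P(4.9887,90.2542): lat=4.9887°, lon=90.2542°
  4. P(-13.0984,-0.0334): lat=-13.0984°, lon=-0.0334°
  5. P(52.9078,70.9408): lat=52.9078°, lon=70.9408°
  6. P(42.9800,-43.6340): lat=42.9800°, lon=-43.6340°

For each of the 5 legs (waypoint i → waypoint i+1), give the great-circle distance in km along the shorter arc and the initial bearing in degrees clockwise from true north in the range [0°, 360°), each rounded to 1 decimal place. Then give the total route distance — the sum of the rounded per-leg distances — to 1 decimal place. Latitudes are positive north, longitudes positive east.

Leg 1: dist=12930.5 km, bearing=53.5°
Leg 2: dist=14581.9 km, bearing=25.1°
Leg 3: dist=10164.1 km, bearing=257.0°
Leg 4: dist=9939.2 km, bearing=34.8°
Leg 5: dist=7659.2 km, bearing=314.5°
Total: 55274.9 km

Leg 1: φ1=-1.0363713, φ2=0.7114084, Δφ=1.7477797, Δλ=1.2572287 rad; a=sin²(Δφ/2)+cosφ1·cosφ2·sin²(Δλ/2)=0.7214299100; c=2·atan2(√a, √(1-a))=2.029582157; dist=6371·c=12930.468 ≈ 12930.5 km; running total=12930.5 km
Leg 1 bearing: y=sinΔλ·cosφ2=0.72050953, x=cosφ1·sinφ2-sinφ1·cosφ2·cosΔλ=0.53361147; θ=atan2(y, x)=53.4762° ≈ 53.5°
Leg 2: φ1=0.7114084, φ2=0.0870692, Δφ=-0.6243392, Δλ=2.8148757 rad; a=sin²(Δφ/2)+cosφ1·cosφ2·sin²(Δλ/2)=0.8289409213; c=2·atan2(√a, √(1-a))=2.288799115; dist=6371·c=14581.939 ≈ 14581.9 km; running total=27512.4 km
Leg 2 bearing: y=sinΔλ·cosφ2=0.31971960, x=cosφ1·sinφ2-sinφ1·cosφ2·cosΔλ=0.68188772; θ=atan2(y, x)=25.1207° ≈ 25.1°
Leg 3: φ1=0.0870692, φ2=-0.2286102, Δφ=-0.3156794, Δλ=-1.5758159 rad; a=sin²(Δφ/2)+cosφ1·cosφ2·sin²(Δλ/2)=0.5122887479; c=2·atan2(√a, √(1-a))=1.595376298; dist=6371·c=10164.142 ≈ 10164.1 km; running total=37676.5 km
Leg 3 bearing: y=sinΔλ·cosφ2=-0.97397003, x=cosφ1·sinφ2-sinφ1·cosφ2·cosΔλ=-0.22534049; θ=atan2(y, x)=-103.0269° <0 so +360° → 256.9731° ≈ 257.0°
Leg 4: φ1=-0.2286102, φ2=0.9234153, Δφ=1.1520255, Δλ=1.2387335 rad; a=sin²(Δφ/2)+cosφ1·cosφ2·sin²(Δλ/2)=0.4946394471; c=2·atan2(√a, √(1-a))=1.560075016; dist=6371·c=9939.238 ≈ 9939.2 km; running total=47615.7 km
Leg 4 bearing: y=sinΔλ·cosφ2=0.57015321, x=cosφ1·sinφ2-sinφ1·cosφ2·cosΔλ=0.82146842; θ=atan2(y, x)=34.7632° ≈ 34.8°
Leg 5: φ1=0.9234153, φ2=0.7501425, Δφ=-0.1732728, Δλ=-1.9997075 rad; a=sin²(Δφ/2)+cosφ1·cosφ2·sin²(Δλ/2)=0.3198463694; c=2·atan2(√a, √(1-a))=1.202199070; dist=6371·c=7659.210 ≈ 7659.2 km; running total=55274.9 km
Leg 5 bearing: y=sinΔλ·cosφ2=-0.66532349, x=cosφ1·sinφ2-sinφ1·cosφ2·cosΔλ=0.65385268; θ=atan2(y, x)=-45.4982° <0 so +360° → 314.5018° ≈ 314.5°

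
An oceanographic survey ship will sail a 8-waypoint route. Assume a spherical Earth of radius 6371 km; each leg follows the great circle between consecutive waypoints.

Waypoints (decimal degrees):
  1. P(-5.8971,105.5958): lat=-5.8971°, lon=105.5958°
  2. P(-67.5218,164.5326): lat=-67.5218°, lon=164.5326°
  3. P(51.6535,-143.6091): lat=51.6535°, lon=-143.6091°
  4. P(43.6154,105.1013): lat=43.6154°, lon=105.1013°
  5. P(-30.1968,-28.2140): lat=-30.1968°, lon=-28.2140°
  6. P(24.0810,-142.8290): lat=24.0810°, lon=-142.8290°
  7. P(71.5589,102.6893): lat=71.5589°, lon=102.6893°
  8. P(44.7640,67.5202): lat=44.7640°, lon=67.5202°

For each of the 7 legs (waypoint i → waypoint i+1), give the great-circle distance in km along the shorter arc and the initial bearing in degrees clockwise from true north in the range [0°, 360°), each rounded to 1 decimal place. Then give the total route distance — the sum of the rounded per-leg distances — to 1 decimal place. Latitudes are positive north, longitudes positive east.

Leg 1: dist=8125.2 km, bearing=160.0°
Leg 2: dist=13935.3 km, bearing=36.7°
Leg 3: dist=7538.5 km, bearing=313.2°
Leg 4: dist=15669.2 km, bearing=274.1°
Leg 5: dist=13595.7 km, bearing=281.0°
Leg 6: dist=8283.0 km, bearing=342.6°
Leg 7: dist=3515.0 km, bearing=231.3°
Total: 70661.9 km

Leg 1: φ1=-0.1029238, φ2=-1.1784777, Δφ=-1.0755539, Δλ=1.0286412 rad; a=sin²(Δφ/2)+cosφ1·cosφ2·sin²(Δλ/2)=0.3544153870; c=2·atan2(√a, √(1-a))=1.275347535; dist=6371·c=8125.239 ≈ 8125.2 km; running total=8125.2 km
Leg 1 bearing: y=sinΔλ·cosφ2=0.32750498, x=cosφ1·sinφ2-sinφ1·cosφ2·cosΔλ=-0.89886649; θ=atan2(y, x)=159.9806° ≈ 160.0°
Leg 2: φ1=-1.1784777, φ2=0.9015236, Δφ=2.0800014, Δλ=-5.3780872 rad; a=sin²(Δφ/2)+cosφ1·cosφ2·sin²(Δλ/2)=0.7890941906; c=2·atan2(√a, √(1-a))=2.187302882; dist=6371·c=13935.307 ≈ 13935.3 km; running total=22060.5 km
Leg 2 bearing: y=sinΔλ·cosφ2=0.48794812, x=cosφ1·sinφ2-sinφ1·cosφ2·cosΔλ=0.65391500; θ=atan2(y, x)=36.7301° ≈ 36.7°
Leg 3: φ1=0.9015236, φ2=0.7612323, Δφ=-0.1402913, Δλ=4.3408154 rad; a=sin²(Δφ/2)+cosφ1·cosφ2·sin²(Δλ/2)=0.3110419179; c=2·atan2(√a, √(1-a))=1.183251819; dist=6371·c=7538.497 ≈ 7538.5 km; running total=29599.0 km
Leg 3 bearing: y=sinΔλ·cosφ2=-0.67457958, x=cosφ1·sinφ2-sinφ1·cosφ2·cosΔλ=0.63413072; θ=atan2(y, x)=-46.7703° <0 so +360° → 313.2297° ≈ 313.2°
Leg 4: φ1=0.7612323, φ2=-0.5270336, Δφ=-1.2882659, Δλ=-2.3267909 rad; a=sin²(Δφ/2)+cosφ1·cosφ2·sin²(Δλ/2)=0.8881125145; c=2·atan2(√a, √(1-a))=2.459452188; dist=6371·c=15669.170 ≈ 15669.2 km; running total=45268.2 km
Leg 4 bearing: y=sinΔλ·cosφ2=-0.62885779, x=cosφ1·sinφ2-sinφ1·cosφ2·cosΔλ=0.04486181; θ=atan2(y, x)=-85.9195° <0 so +360° → 274.0805° ≈ 274.1°
Leg 5: φ1=-0.5270336, φ2=0.4202927, Δφ=0.9473263, Δλ=-2.0004091 rad; a=sin²(Δφ/2)+cosφ1·cosφ2·sin²(Δλ/2)=0.7669469897; c=2·atan2(√a, √(1-a))=2.133995486; dist=6371·c=13595.685 ≈ 13595.7 km; running total=58863.9 km
Leg 5 bearing: y=sinΔλ·cosφ2=-0.83000534, x=cosφ1·sinφ2-sinφ1·cosφ2·cosΔλ=0.16139502; θ=atan2(y, x)=-78.9961° <0 so +360° → 281.0039° ≈ 281.0°
Leg 6: φ1=0.4202927, φ2=1.2489384, Δφ=0.8286457, Δλ=4.2851027 rad; a=sin²(Δφ/2)+cosφ1·cosφ2·sin²(Δλ/2)=0.3663019688; c=2·atan2(√a, √(1-a))=1.300106651; dist=6371·c=8282.979 ≈ 8283.0 km; running total=67146.9 km
Leg 6 bearing: y=sinΔλ·cosφ2=-0.28788958, x=cosφ1·sinφ2-sinφ1·cosφ2·cosΔλ=0.91957541; θ=atan2(y, x)=-17.3837° <0 so +360° → 342.6163° ≈ 342.6°
Leg 7: φ1=1.2489384, φ2=0.7812792, Δφ=-0.4676592, Δλ=-0.6138166 rad; a=sin²(Δφ/2)+cosφ1·cosφ2·sin²(Δλ/2)=0.0741865955; c=2·atan2(√a, √(1-a))=0.551715098; dist=6371·c=3514.977 ≈ 3515.0 km; running total=70661.9 km
Leg 7 bearing: y=sinΔλ·cosφ2=-0.40896167, x=cosφ1·sinφ2-sinφ1·cosφ2·cosΔλ=-0.32784467; θ=atan2(y, x)=-128.7175° <0 so +360° → 231.2825° ≈ 231.3°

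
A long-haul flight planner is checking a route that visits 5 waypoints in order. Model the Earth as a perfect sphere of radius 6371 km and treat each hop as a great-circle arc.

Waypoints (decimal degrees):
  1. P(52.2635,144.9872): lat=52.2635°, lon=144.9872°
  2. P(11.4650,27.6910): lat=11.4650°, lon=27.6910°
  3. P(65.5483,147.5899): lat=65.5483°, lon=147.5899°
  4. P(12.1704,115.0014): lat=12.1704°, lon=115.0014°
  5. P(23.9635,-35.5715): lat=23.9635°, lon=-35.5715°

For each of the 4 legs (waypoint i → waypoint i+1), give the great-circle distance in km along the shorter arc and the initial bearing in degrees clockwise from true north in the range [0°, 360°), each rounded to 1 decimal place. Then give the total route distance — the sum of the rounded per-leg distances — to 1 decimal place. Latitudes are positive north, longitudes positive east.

Leg 1: dist=10760.3 km, bearing=298.7°
Leg 2: dist=10143.1 km, bearing=21.0°
Leg 3: dist=6427.4 km, bearing=218.5°
Leg 4: dist=14880.1 km, bearing=321.5°
Total: 42210.9 km

Leg 1: φ1=0.9121702, φ2=0.2001020, Δφ=-0.7120682, Δλ=-2.0472049 rad; a=sin²(Δφ/2)+cosφ1·cosφ2·sin²(Δλ/2)=0.5589388718; c=2·atan2(√a, √(1-a))=1.688948780; dist=6371·c=10760.293 ≈ 10760.3 km; running total=10760.3 km
Leg 1 bearing: y=sinΔλ·cosφ2=-0.87091585, x=cosφ1·sinφ2-sinφ1·cosφ2·cosΔλ=0.47708534; θ=atan2(y, x)=-61.2862° <0 so +360° → 298.7138° ≈ 298.7°
Leg 2: φ1=0.2001020, φ2=1.1440337, Δφ=0.9439317, Δλ=2.0926306 rad; a=sin²(Δφ/2)+cosφ1·cosφ2·sin²(Δλ/2)=0.5106356589; c=2·atan2(√a, √(1-a))=1.592069249; dist=6371·c=10143.073 ≈ 10143.1 km; running total=20903.4 km
Leg 2 bearing: y=sinΔλ·cosφ2=0.35883507, x=cosφ1·sinφ2-sinφ1·cosφ2·cosΔλ=0.93315857; θ=atan2(y, x)=21.0337° ≈ 21.0°
Leg 3: φ1=1.1440337, φ2=0.2124136, Δφ=-0.9316201, Δλ=-0.5687766 rad; a=sin²(Δφ/2)+cosφ1·cosφ2·sin²(Δλ/2)=0.2335845712; c=2·atan2(√a, √(1-a))=1.008853981; dist=6371·c=6427.409 ≈ 6427.4 km; running total=27330.8 km
Leg 3 bearing: y=sinΔλ·cosφ2=-0.52649658, x=cosφ1·sinφ2-sinφ1·cosφ2·cosΔλ=-0.66248972; θ=atan2(y, x)=-141.5250° <0 so +360° → 218.4750° ≈ 218.5°
Leg 4: φ1=0.2124136, φ2=0.4182420, Δφ=0.2058284, Δλ=-2.6279929 rad; a=sin²(Δφ/2)+cosφ1·cosφ2·sin²(Δλ/2)=0.8461966214; c=2·atan2(√a, √(1-a))=2.335597068; dist=6371·c=14880.089 ≈ 14880.1 km; running total=42210.9 km
Leg 4 bearing: y=sinΔλ·cosφ2=-0.44896650, x=cosφ1·sinφ2-sinφ1·cosφ2·cosΔλ=0.56481915; θ=atan2(y, x)=-38.4807° <0 so +360° → 321.5193° ≈ 321.5°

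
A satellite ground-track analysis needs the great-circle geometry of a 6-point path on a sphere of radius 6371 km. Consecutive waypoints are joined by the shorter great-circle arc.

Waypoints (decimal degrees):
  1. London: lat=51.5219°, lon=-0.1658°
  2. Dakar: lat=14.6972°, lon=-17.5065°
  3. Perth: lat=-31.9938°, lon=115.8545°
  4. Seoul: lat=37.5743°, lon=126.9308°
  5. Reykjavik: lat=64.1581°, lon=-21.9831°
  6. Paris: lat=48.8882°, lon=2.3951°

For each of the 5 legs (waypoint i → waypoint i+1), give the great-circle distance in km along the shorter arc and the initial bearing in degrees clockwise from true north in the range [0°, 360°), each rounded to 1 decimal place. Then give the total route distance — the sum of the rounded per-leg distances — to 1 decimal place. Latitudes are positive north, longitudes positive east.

Leg 1: dist=4377.2 km, bearing=207.0°
Leg 2: dist=14926.9 km, bearing=120.6°
Leg 3: dist=7820.5 km, bearing=9.3°
Leg 4: dist=8378.3 km, bearing=346.5°
Leg 5: dist=2234.1 km, bearing=127.8°
Total: 37737.0 km

Leg 1: φ1=0.8992268, φ2=0.2565145, Δφ=-0.6427123, Δλ=-0.3026523 rad; a=sin²(Δφ/2)+cosφ1·cosφ2·sin²(Δλ/2)=0.1134408678; c=2·atan2(√a, √(1-a))=0.687053432; dist=6371·c=4377.217 ≈ 4377.2 km; running total=4377.2 km
Leg 1 bearing: y=sinΔλ·cosφ2=-0.28830076, x=cosφ1·sinφ2-sinφ1·cosφ2·cosΔλ=-0.56495205; θ=atan2(y, x)=-152.9643° <0 so +360° → 207.0357° ≈ 207.0°
Leg 2: φ1=0.2565145, φ2=-0.5583972, Δφ=-0.8149117, Δλ=2.3275885 rad; a=sin²(Δφ/2)+cosφ1·cosφ2·sin²(Δλ/2)=0.8488365487; c=2·atan2(√a, √(1-a))=2.342940689; dist=6371·c=14926.875 ≈ 14926.9 km; running total=19304.1 km
Leg 2 bearing: y=sinΔλ·cosφ2=0.61660843, x=cosφ1·sinφ2-sinφ1·cosφ2·cosΔλ=-0.36475511; θ=atan2(y, x)=120.6065° ≈ 120.6°
Leg 3: φ1=-0.5583972, φ2=0.6557952, Δφ=1.2141924, Δλ=0.1933179 rad; a=sin²(Δφ/2)+cosφ1·cosφ2·sin²(Δλ/2)=0.3317136688; c=2·atan2(√a, √(1-a))=1.227521494; dist=6371·c=7820.539 ≈ 7820.5 km; running total=27124.6 km
Leg 3 bearing: y=sinΔλ·cosφ2=0.15226412, x=cosφ1·sinφ2-sinφ1·cosφ2·cosΔλ=0.92926556; θ=atan2(y, x)=9.3055° ≈ 9.3°
Leg 4: φ1=0.6557952, φ2=1.1197701, Δφ=0.4639748, Δλ=-2.5990379 rad; a=sin²(Δφ/2)+cosφ1·cosφ2·sin²(Δλ/2)=0.3735234431; c=2·atan2(√a, √(1-a))=1.315064902; dist=6371·c=8378.278 ≈ 8378.3 km; running total=35502.9 km
Leg 4 bearing: y=sinΔλ·cosφ2=-0.22506084, x=cosφ1·sinφ2-sinφ1·cosφ2·cosΔλ=0.94093695; θ=atan2(y, x)=-13.4517° <0 so +360° → 346.5483° ≈ 346.5°
Leg 5: φ1=1.1197701, φ2=0.8532601, Δφ=-0.2665100, Δλ=0.4254799 rad; a=sin²(Δφ/2)+cosφ1·cosφ2·sin²(Δλ/2)=0.0304290318; c=2·atan2(√a, √(1-a))=0.350672399; dist=6371·c=2234.134 ≈ 2234.1 km; running total=37737.0 km
Leg 5 bearing: y=sinΔλ·cosφ2=0.27140088, x=cosφ1·sinφ2-sinφ1·cosφ2·cosΔλ=-0.21060386; θ=atan2(y, x)=127.8110° ≈ 127.8°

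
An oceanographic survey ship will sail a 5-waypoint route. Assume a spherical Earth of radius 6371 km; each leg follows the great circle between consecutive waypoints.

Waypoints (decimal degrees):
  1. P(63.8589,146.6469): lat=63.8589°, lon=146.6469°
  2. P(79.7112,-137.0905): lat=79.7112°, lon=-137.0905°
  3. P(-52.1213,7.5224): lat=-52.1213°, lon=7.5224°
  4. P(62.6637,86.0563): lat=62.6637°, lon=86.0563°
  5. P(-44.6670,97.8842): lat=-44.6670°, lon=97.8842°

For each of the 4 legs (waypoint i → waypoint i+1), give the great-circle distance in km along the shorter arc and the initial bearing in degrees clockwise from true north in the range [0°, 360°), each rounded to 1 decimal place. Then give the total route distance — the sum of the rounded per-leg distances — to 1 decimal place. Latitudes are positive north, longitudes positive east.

Leg 1: φ1=1.1145481, φ2=1.3912229, Δφ=0.2766748, Δλ=-4.9521518 rad; a=sin²(Δφ/2)+cosφ1·cosφ2·sin²(Δλ/2)=0.0490180880; c=2·atan2(√a, √(1-a))=0.446500323; dist=6371·c=2844.654 ≈ 2844.7 km; running total=2844.7 km
Leg 1 bearing: y=sinΔλ·cosφ2=0.17350063, x=cosφ1·sinφ2-sinφ1·cosφ2·cosΔλ=0.39542230; θ=atan2(y, x)=23.6906° ≈ 23.7°
Leg 2: φ1=1.3912229, φ2=-0.9096883, Δφ=-2.3009112, Δλ=2.5239712 rad; a=sin²(Δφ/2)+cosφ1·cosφ2·sin²(Δλ/2)=0.9330127618; c=2·atan2(√a, √(1-a))=2.617994118; dist=6371·c=16679.241 ≈ 16679.2 km; running total=19523.9 km
Leg 2 bearing: y=sinΔλ·cosφ2=0.35556121, x=cosφ1·sinφ2-sinφ1·cosφ2·cosΔλ=0.35153381; θ=atan2(y, x)=45.3263° ≈ 45.3°
Leg 3: φ1=-0.9096883, φ2=1.0936879, Δφ=2.0033762, Δλ=1.3706751 rad; a=sin²(Δφ/2)+cosφ1·cosφ2·sin²(Δλ/2)=0.8225591275; c=2·atan2(√a, √(1-a))=2.271974367; dist=6371·c=14474.749 ≈ 14474.7 km; running total=33998.6 km
Leg 3 bearing: y=sinΔλ·cosφ2=0.45004771, x=cosφ1·sinφ2-sinφ1·cosφ2·cosΔλ=0.61747833; θ=atan2(y, x)=36.0864° ≈ 36.1°
Leg 4: φ1=1.0936879, φ2=-0.7795862, Δφ=-1.8732741, Δλ=0.2064358 rad; a=sin²(Δφ/2)+cosφ1·cosφ2·sin²(Δλ/2)=0.6524103751; c=2·atan2(√a, √(1-a))=1.880546544; dist=6371·c=11980.962 ≈ 11981.0 km; running total=45979.6 km
Leg 4 bearing: y=sinΔλ·cosφ2=0.14577749, x=cosφ1·sinφ2-sinφ1·cosφ2·cosΔλ=-0.94118714; θ=atan2(y, x)=171.1956° ≈ 171.2°

Leg 1: dist=2844.7 km, bearing=23.7°
Leg 2: dist=16679.2 km, bearing=45.3°
Leg 3: dist=14474.7 km, bearing=36.1°
Leg 4: dist=11981.0 km, bearing=171.2°
Total: 45979.6 km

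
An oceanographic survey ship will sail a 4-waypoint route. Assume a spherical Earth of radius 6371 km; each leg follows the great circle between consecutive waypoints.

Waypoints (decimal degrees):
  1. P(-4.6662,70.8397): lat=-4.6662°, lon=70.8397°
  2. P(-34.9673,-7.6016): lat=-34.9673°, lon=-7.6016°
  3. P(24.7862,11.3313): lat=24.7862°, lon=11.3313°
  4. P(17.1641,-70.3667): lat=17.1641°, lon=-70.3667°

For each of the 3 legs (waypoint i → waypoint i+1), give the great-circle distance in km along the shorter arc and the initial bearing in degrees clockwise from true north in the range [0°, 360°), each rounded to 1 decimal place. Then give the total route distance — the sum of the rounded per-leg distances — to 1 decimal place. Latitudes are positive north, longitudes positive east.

Leg 1: φ1=-0.0814406, φ2=-0.6102945, Δφ=-0.5288540, Δλ=-1.3690590 rad; a=sin²(Δφ/2)+cosφ1·cosφ2·sin²(Δλ/2)=0.3948605002; c=2·atan2(√a, √(1-a))=1.358935996; dist=6371·c=8657.781 ≈ 8657.8 km; running total=8657.8 km
Leg 1 bearing: y=sinΔλ·cosφ2=-0.80286017, x=cosφ1·sinφ2-sinφ1·cosφ2·cosΔλ=-0.55785149; θ=atan2(y, x)=-124.7927° <0 so +360° → 235.2073° ≈ 235.2°
Leg 2: φ1=-0.6102945, φ2=0.4326008, Δφ=1.0428953, Δλ=0.3304414 rad; a=sin²(Δφ/2)+cosφ1·cosφ2·sin²(Δλ/2)=0.2682645562; c=2·atan2(√a, √(1-a))=1.088888138; dist=6371·c=6937.306 ≈ 6937.3 km; running total=15595.1 km
Leg 2 bearing: y=sinΔλ·cosφ2=0.29457081, x=cosφ1·sinφ2-sinφ1·cosφ2·cosΔλ=0.83571692; θ=atan2(y, x)=19.4164° ≈ 19.4°
Leg 3: φ1=0.4326008, φ2=0.2995701, Δφ=-0.1330307, Δλ=-1.4258991 rad; a=sin²(Δφ/2)+cosφ1·cosφ2·sin²(Δλ/2)=0.3755146363; c=2·atan2(√a, √(1-a))=1.319178954; dist=6371·c=8404.489 ≈ 8404.5 km; running total=23999.6 km
Leg 3 bearing: y=sinΔλ·cosφ2=-0.94545092, x=cosφ1·sinφ2-sinφ1·cosφ2·cosΔλ=0.21008603; θ=atan2(y, x)=-77.4720° <0 so +360° → 282.5280° ≈ 282.5°

Leg 1: dist=8657.8 km, bearing=235.2°
Leg 2: dist=6937.3 km, bearing=19.4°
Leg 3: dist=8404.5 km, bearing=282.5°
Total: 23999.6 km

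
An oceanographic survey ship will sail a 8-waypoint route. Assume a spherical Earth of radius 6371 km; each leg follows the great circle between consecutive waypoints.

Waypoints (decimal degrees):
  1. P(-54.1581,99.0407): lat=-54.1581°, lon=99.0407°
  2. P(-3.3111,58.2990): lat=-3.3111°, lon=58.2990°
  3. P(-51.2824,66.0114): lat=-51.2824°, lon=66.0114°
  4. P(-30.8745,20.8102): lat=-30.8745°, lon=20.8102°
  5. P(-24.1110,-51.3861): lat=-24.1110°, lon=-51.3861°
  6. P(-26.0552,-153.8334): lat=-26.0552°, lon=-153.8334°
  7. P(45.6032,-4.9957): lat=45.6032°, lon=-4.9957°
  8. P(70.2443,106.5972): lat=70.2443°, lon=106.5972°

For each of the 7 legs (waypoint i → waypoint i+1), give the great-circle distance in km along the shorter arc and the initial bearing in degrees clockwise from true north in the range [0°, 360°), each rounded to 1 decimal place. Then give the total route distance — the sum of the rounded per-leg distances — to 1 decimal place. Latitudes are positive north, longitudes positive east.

Leg 1: dist=6747.0 km, bearing=311.6°
Leg 2: dist=5382.4 km, bearing=173.6°
Leg 3: dist=4321.3 km, bearing=283.9°
Leg 4: dist=7039.8 km, bearing=256.6°
Leg 5: dist=9990.4 km, bearing=241.3°
Leg 6: dist=16500.6 km, bearing=43.7°
Leg 7: dist=6023.1 km, bearing=22.8°
Total: 56004.6 km

Leg 1: φ1=-0.9452372, φ2=-0.0577896, Δφ=0.8874476, Δλ=-0.7110768 rad; a=sin²(Δφ/2)+cosφ1·cosφ2·sin²(Δλ/2)=0.2551361646; c=2·atan2(√a, √(1-a))=1.059018950; dist=6371·c=6747.010 ≈ 6747.0 km; running total=6747.0 km
Leg 1 bearing: y=sinΔλ·cosφ2=-0.65156050, x=cosφ1·sinφ2-sinφ1·cosφ2·cosΔλ=0.57934077; θ=atan2(y, x)=-48.3578° <0 so +360° → 311.6422° ≈ 311.6°
Leg 2: φ1=-0.0577896, φ2=-0.8950467, Δφ=-0.8372571, Δλ=0.1346068 rad; a=sin²(Δφ/2)+cosφ1·cosφ2·sin²(Δλ/2)=0.1680728927; c=2·atan2(√a, √(1-a))=0.844835634; dist=6371·c=5382.448 ≈ 5382.4 km; running total=12129.4 km
Leg 2 bearing: y=sinΔλ·cosφ2=0.08394014, x=cosφ1·sinφ2-sinφ1·cosφ2·cosΔλ=-0.74313635; θ=atan2(y, x)=173.5555° ≈ 173.6°
Leg 3: φ1=-0.8950467, φ2=-0.5388617, Δφ=0.3561850, Δλ=-0.7889098 rad; a=sin²(Δφ/2)+cosφ1·cosφ2·sin²(Δλ/2)=0.1106702026; c=2·atan2(√a, √(1-a))=0.678269636; dist=6371·c=4321.256 ≈ 4321.3 km; running total=16450.7 km
Leg 3 bearing: y=sinΔλ·cosφ2=-0.60903253, x=cosφ1·sinφ2-sinφ1·cosφ2·cosΔλ=0.15089272; θ=atan2(y, x)=-76.0847° <0 so +360° → 283.9153° ≈ 283.9°
Leg 4: φ1=-0.5388617, φ2=-0.4208163, Δφ=0.1180453, Δλ=-1.2600631 rad; a=sin²(Δφ/2)+cosφ1·cosφ2·sin²(Δλ/2)=0.2754189427; c=2·atan2(√a, √(1-a))=1.104969018; dist=6371·c=7039.758 ≈ 7039.8 km; running total=23490.5 km
Leg 4 bearing: y=sinΔλ·cosφ2=-0.86904357, x=cosφ1·sinφ2-sinφ1·cosφ2·cosΔλ=-0.20740459; θ=atan2(y, x)=-103.4230° <0 so +360° → 256.5770° ≈ 256.6°
Leg 5: φ1=-0.4208163, φ2=-0.4547490, Δφ=-0.0339327, Δλ=-1.7880427 rad; a=sin²(Δφ/2)+cosφ1·cosφ2·sin²(Δλ/2)=0.4986559563; c=2·atan2(√a, √(1-a))=1.568108236; dist=6371·c=9990.418 ≈ 9990.4 km; running total=33480.9 km
Leg 5 bearing: y=sinΔλ·cosφ2=-0.87725478, x=cosφ1·sinφ2-sinφ1·cosφ2·cosΔλ=-0.48001752; θ=atan2(y, x)=-118.6867° <0 so +360° → 241.3133° ≈ 241.3°
Leg 6: φ1=-0.4547490, φ2=0.7959260, Δφ=1.2506750, Δλ=2.5977079 rad; a=sin²(Δφ/2)+cosφ1·cosφ2·sin²(Δλ/2)=0.9258344709; c=2·atan2(√a, √(1-a))=2.589957945; dist=6371·c=16500.622 ≈ 16500.6 km; running total=49981.5 km
Leg 6 bearing: y=sinΔλ·cosφ2=0.36203000, x=cosφ1·sinφ2-sinφ1·cosφ2·cosΔλ=0.37893838; θ=atan2(y, x)=43.6928° ≈ 43.7°
Leg 7: φ1=0.7959260, φ2=1.2259943, Δφ=0.4300683, Δλ=1.9476635 rad; a=sin²(Δφ/2)+cosφ1·cosφ2·sin²(Δλ/2)=0.2072847648; c=2·atan2(√a, √(1-a))=0.945385399; dist=6371·c=6023.050 ≈ 6023.1 km; running total=56004.6 km
Leg 7 bearing: y=sinΔλ·cosφ2=0.31428949, x=cosφ1·sinφ2-sinφ1·cosφ2·cosΔλ=0.74732408; θ=atan2(y, x)=22.8093° ≈ 22.8°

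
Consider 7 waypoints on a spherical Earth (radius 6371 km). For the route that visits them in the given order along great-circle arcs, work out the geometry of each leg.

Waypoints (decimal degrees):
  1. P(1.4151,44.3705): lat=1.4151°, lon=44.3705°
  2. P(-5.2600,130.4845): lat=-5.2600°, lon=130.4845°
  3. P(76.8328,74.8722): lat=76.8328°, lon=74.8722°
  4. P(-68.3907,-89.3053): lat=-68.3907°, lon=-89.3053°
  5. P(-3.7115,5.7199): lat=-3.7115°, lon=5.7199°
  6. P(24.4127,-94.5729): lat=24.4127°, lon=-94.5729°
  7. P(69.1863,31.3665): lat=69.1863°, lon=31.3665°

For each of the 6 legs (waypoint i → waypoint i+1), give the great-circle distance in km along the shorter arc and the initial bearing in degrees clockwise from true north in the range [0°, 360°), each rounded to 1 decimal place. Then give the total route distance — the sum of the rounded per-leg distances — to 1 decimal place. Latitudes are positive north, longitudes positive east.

Leg 1: φ1=0.0246982, φ2=-0.0918043, Δφ=-0.1165025, Δλ=1.5029728 rad; a=sin²(Δφ/2)+cosφ1·cosφ2·sin²(Δλ/2)=0.4673992235; c=2·atan2(√a, √(1-a))=1.505548487; dist=6371·c=9591.849 ≈ 9591.8 km; running total=9591.8 km
Leg 1 bearing: y=sinΔλ·cosφ2=0.99349949, x=cosφ1·sinφ2-sinφ1·cosφ2·cosΔλ=-0.09331407; θ=atan2(y, x)=95.3657° ≈ 95.4°
Leg 2: φ1=-0.0918043, φ2=1.3409853, Δφ=1.4327897, Δλ=-0.9706177 rad; a=sin²(Δφ/2)+cosφ1·cosφ2·sin²(Δλ/2)=0.4805757725; c=2·atan2(√a, √(1-a))=1.531938093; dist=6371·c=9759.978 ≈ 9760.0 km; running total=19351.8 km
Leg 2 bearing: y=sinΔλ·cosφ2=-0.18798311, x=cosφ1·sinφ2-sinφ1·cosφ2·cosΔλ=0.98140366; θ=atan2(y, x)=-10.8434° <0 so +360° → 349.1566° ≈ 349.2°
Leg 3: φ1=1.3409853, φ2=-1.1936429, Δφ=-2.5346282, Δλ=-2.8654379 rad; a=sin²(Δφ/2)+cosφ1·cosφ2·sin²(Δλ/2)=0.9929930947; c=2·atan2(√a, √(1-a))=2.973982005; dist=6371·c=18947.239 ≈ 18947.2 km; running total=38299.0 km
Leg 3 bearing: y=sinΔλ·cosφ2=-0.10041328, x=cosφ1·sinφ2-sinφ1·cosφ2·cosΔλ=0.13322315; θ=atan2(y, x)=-37.0062° <0 so +360° → 322.9938° ≈ 323.0°
Leg 4: φ1=-1.1936429, φ2=-0.0647779, Δφ=1.1288650, Δλ=1.6585026 rad; a=sin²(Δφ/2)+cosφ1·cosφ2·sin²(Δλ/2)=0.4860040192; c=2·atan2(√a, √(1-a))=1.542800708; dist=6371·c=9829.183 ≈ 9829.2 km; running total=48128.2 km
Leg 4 bearing: y=sinΔλ·cosφ2=0.99406698, x=cosφ1·sinφ2-sinφ1·cosφ2·cosΔλ=-0.10510612; θ=atan2(y, x)=96.0357° ≈ 96.0°
Leg 5: φ1=-0.0647779, φ2=0.4260820, Δφ=0.4908599, Δλ=-1.7504396 rad; a=sin²(Δφ/2)+cosφ1·cosφ2·sin²(Δλ/2)=0.5945582189; c=2·atan2(√a, √(1-a))=1.761058596; dist=6371·c=11219.704 ≈ 11219.7 km; running total=59347.9 km
Leg 5 bearing: y=sinΔλ·cosφ2=-0.89593837, x=cosφ1·sinφ2-sinφ1·cosφ2·cosΔλ=0.40190722; θ=atan2(y, x)=-65.8396° <0 so +360° → 294.1604° ≈ 294.2°
Leg 6: φ1=0.4260820, φ2=1.2075287, Δφ=0.7814467, Δλ=2.1980572 rad; a=sin²(Δφ/2)+cosφ1·cosφ2·sin²(Δλ/2)=0.4017866333; c=2·atan2(√a, √(1-a))=1.373084008; dist=6371·c=8747.918 ≈ 8747.9 km; running total=68095.8 km
Leg 6 bearing: y=sinΔλ·cosφ2=0.28768914, x=cosφ1·sinφ2-sinφ1·cosφ2·cosΔλ=0.93736412; θ=atan2(y, x)=17.0619° ≈ 17.1°

Leg 1: dist=9591.8 km, bearing=95.4°
Leg 2: dist=9760.0 km, bearing=349.2°
Leg 3: dist=18947.2 km, bearing=323.0°
Leg 4: dist=9829.2 km, bearing=96.0°
Leg 5: dist=11219.7 km, bearing=294.2°
Leg 6: dist=8747.9 km, bearing=17.1°
Total: 68095.8 km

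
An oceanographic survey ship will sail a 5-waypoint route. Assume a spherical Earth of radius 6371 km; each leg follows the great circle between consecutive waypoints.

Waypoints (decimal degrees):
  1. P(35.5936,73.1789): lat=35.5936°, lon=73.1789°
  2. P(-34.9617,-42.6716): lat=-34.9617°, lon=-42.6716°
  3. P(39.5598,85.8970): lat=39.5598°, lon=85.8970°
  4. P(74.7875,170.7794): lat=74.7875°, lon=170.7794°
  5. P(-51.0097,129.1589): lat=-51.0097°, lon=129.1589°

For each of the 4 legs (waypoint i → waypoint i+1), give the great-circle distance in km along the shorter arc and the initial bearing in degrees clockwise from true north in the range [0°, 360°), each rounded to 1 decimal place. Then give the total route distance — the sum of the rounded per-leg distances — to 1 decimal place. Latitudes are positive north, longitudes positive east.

Leg 1: dist=14301.4 km, bearing=250.7°
Leg 2: dist=15496.6 km, bearing=67.8°
Leg 3: dist=5643.9 km, bearing=19.7°
Leg 4: dist=14321.8 km, bearing=212.4°
Total: 49763.7 km

Leg 1: φ1=0.6212255, φ2=-0.6101968, Δφ=-1.2314223, Δλ=-2.0219727 rad; a=sin²(Δφ/2)+cosφ1·cosφ2·sin²(Δλ/2)=0.8120478560; c=2·atan2(√a, √(1-a))=2.244769980; dist=6371·c=14301.430 ≈ 14301.4 km; running total=14301.4 km
Leg 1 bearing: y=sinΔλ·cosφ2=-0.73752832, x=cosφ1·sinφ2-sinφ1·cosφ2·cosΔλ=-0.25798549; θ=atan2(y, x)=-109.2797° <0 so +360° → 250.7203° ≈ 250.7°
Leg 2: φ1=-0.6101968, φ2=0.6904488, Δφ=1.3006455, Δλ=2.2439454 rad; a=sin²(Δφ/2)+cosφ1·cosφ2·sin²(Δλ/2)=0.8794335161; c=2·atan2(√a, √(1-a))=2.432367980; dist=6371·c=15496.616 ≈ 15496.6 km; running total=29798.0 km
Leg 2 bearing: y=sinΔλ·cosφ2=0.60278475, x=cosφ1·sinφ2-sinφ1·cosφ2·cosΔλ=0.24651850; θ=atan2(y, x)=67.7571° ≈ 67.8°
Leg 3: φ1=0.6904488, φ2=1.3052881, Δφ=0.6148394, Δλ=1.4814774 rad; a=sin²(Δφ/2)+cosφ1·cosφ2·sin²(Δλ/2)=0.1836942198; c=2·atan2(√a, √(1-a))=0.885875676; dist=6371·c=5643.914 ≈ 5643.9 km; running total=35441.9 km
Leg 3 bearing: y=sinΔλ·cosφ2=0.26135371, x=cosφ1·sinφ2-sinφ1·cosφ2·cosΔλ=0.72903831; θ=atan2(y, x)=19.7223° ≈ 19.7°
Leg 4: φ1=1.3052881, φ2=-0.8902872, Δφ=-2.1955753, Δλ=-0.7264148 rad; a=sin²(Δφ/2)+cosφ1·cosφ2·sin²(Δλ/2)=0.8132977690; c=2·atan2(√a, √(1-a))=2.247973461; dist=6371·c=14321.839 ≈ 14321.8 km; running total=49763.7 km
Leg 4 bearing: y=sinΔλ·cosφ2=-0.41790326, x=cosφ1·sinφ2-sinφ1·cosφ2·cosΔλ=-0.65782588; θ=atan2(y, x)=-147.5730° <0 so +360° → 212.4270° ≈ 212.4°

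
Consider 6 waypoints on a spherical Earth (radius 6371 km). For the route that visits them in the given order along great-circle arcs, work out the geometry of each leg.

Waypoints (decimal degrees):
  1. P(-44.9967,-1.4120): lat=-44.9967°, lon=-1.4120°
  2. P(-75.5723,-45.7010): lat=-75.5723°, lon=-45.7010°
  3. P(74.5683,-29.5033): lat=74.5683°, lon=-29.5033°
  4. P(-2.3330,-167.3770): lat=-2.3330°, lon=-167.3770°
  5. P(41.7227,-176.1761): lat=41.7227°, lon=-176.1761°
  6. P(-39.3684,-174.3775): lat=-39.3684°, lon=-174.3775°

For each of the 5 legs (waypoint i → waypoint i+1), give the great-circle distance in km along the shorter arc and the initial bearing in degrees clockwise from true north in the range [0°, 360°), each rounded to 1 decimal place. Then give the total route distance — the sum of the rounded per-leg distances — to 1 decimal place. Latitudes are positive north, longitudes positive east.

Leg 1: φ1=-0.7853406, φ2=-1.3189855, Δφ=-0.5336449, Δλ=-0.7729889 rad; a=sin²(Δφ/2)+cosφ1·cosφ2·sin²(Δλ/2)=0.0945550926; c=2·atan2(√a, √(1-a))=0.625125275; dist=6371·c=3982.673 ≈ 3982.7 km; running total=3982.7 km
Leg 1 bearing: y=sinΔλ·cosφ2=-0.17398161, x=cosφ1·sinφ2-sinφ1·cosφ2·cosΔλ=-0.55873796; θ=atan2(y, x)=-162.7043° <0 so +360° → 197.2957° ≈ 197.3°
Leg 2: φ1=-1.3189855, φ2=1.3014624, Δφ=2.6204478, Δλ=0.2827032 rad; a=sin²(Δφ/2)+cosφ1·cosφ2·sin²(Δλ/2)=0.9349407412; c=2·atan2(√a, √(1-a))=2.625758323; dist=6371·c=16728.706 ≈ 16728.7 km; running total=20711.4 km
Leg 2 bearing: y=sinΔλ·cosφ2=0.07422634, x=cosφ1·sinφ2-sinφ1·cosφ2·cosΔλ=0.48764399; θ=atan2(y, x)=8.6548° ≈ 8.7°
Leg 3: φ1=1.3014624, φ2=-0.0407185, Δφ=-1.3421809, Δλ=-2.4063500 rad; a=sin²(Δφ/2)+cosφ1·cosφ2·sin²(Δλ/2)=0.6182130970; c=2·atan2(√a, √(1-a))=1.809482441; dist=6371·c=11528.213 ≈ 11528.2 km; running total=32239.6 km
Leg 3 bearing: y=sinΔλ·cosφ2=-0.67021114, x=cosφ1·sinφ2-sinφ1·cosφ2·cosΔλ=0.70350528; θ=atan2(y, x)=-43.6116° <0 so +360° → 316.3884° ≈ 316.4°
Leg 4: φ1=-0.0407185, φ2=0.7281985, Δφ=0.7689170, Δλ=-0.1535733 rad; a=sin²(Δφ/2)+cosφ1·cosφ2·sin²(Δλ/2)=0.1450564063; c=2·atan2(√a, √(1-a))=0.781458304; dist=6371·c=4978.671 ≈ 4978.7 km; running total=37218.3 km
Leg 4 bearing: y=sinΔλ·cosφ2=-0.11417315, x=cosφ1·sinφ2-sinφ1·cosφ2·cosΔλ=0.69499976; θ=atan2(y, x)=-9.3291° <0 so +360° → 350.6709° ≈ 350.7°
Leg 5: φ1=0.7281985, φ2=-0.6871082, Δφ=-1.4153067, Δλ=0.0313915 rad; a=sin²(Δφ/2)+cosφ1·cosφ2·sin²(Δλ/2)=0.4227102142; c=2·atan2(√a, √(1-a))=1.415594431; dist=6371·c=9018.752 ≈ 9018.8 km; running total=46237.1 km
Leg 5 bearing: y=sinΔλ·cosφ2=0.02426426, x=cosφ1·sinφ2-sinφ1·cosφ2·cosΔλ=-0.98768234; θ=atan2(y, x)=178.5927° ≈ 178.6°

Leg 1: dist=3982.7 km, bearing=197.3°
Leg 2: dist=16728.7 km, bearing=8.7°
Leg 3: dist=11528.2 km, bearing=316.4°
Leg 4: dist=4978.7 km, bearing=350.7°
Leg 5: dist=9018.8 km, bearing=178.6°
Total: 46237.1 km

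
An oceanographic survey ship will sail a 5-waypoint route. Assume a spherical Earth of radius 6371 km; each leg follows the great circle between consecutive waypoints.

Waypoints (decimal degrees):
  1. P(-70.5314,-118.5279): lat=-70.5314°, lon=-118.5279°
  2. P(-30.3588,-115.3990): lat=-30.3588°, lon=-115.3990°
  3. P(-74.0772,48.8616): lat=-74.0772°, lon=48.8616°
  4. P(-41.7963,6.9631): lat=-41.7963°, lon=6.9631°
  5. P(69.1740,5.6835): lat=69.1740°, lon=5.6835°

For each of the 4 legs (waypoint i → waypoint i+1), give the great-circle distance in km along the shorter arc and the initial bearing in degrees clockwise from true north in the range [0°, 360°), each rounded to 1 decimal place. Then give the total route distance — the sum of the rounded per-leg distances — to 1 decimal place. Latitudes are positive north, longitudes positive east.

Leg 1: dist=4471.2 km, bearing=4.2°
Leg 2: dist=8343.9 km, bearing=175.6°
Leg 3: dist=4172.0 km, bearing=305.2°
Leg 4: dist=12339.8 km, bearing=359.5°
Total: 29326.9 km

Leg 1: φ1=-1.2310052, φ2=-0.5298610, Δφ=0.7011441, Δλ=0.0546096 rad; a=sin²(Δφ/2)+cosφ1·cosφ2·sin²(Δλ/2)=0.1181620529; c=2·atan2(√a, √(1-a))=0.701808462; dist=6371·c=4471.222 ≈ 4471.2 km; running total=4471.2 km
Leg 1 bearing: y=sinΔλ·cosφ2=0.04709797, x=cosφ1·sinφ2-sinφ1·cosφ2·cosΔλ=0.64387958; θ=atan2(y, x)=4.1836° ≈ 4.2°
Leg 2: φ1=-0.5298610, φ2=-1.2928910, Δφ=-0.7630300, Δλ=2.8668883 rad; a=sin²(Δφ/2)+cosφ1·cosφ2·sin²(Δλ/2)=0.3709128713; c=2·atan2(√a, √(1-a))=1.309664413; dist=6371·c=8343.872 ≈ 8343.9 km; running total=12815.1 km
Leg 2 bearing: y=sinΔλ·cosφ2=0.07441864, x=cosφ1·sinφ2-sinφ1·cosφ2·cosΔλ=-0.96322786; θ=atan2(y, x)=175.5821° ≈ 175.6°
Leg 3: φ1=-1.2928910, φ2=-0.7294831, Δφ=0.5634080, Δλ=-0.7312668 rad; a=sin²(Δφ/2)+cosφ1·cosφ2·sin²(Δλ/2)=0.1034258647; c=2·atan2(√a, √(1-a))=0.654835259; dist=6371·c=4171.955 ≈ 4172.0 km; running total=16987.1 km
Leg 3 bearing: y=sinΔλ·cosφ2=-0.49786736, x=cosφ1·sinφ2-sinφ1·cosφ2·cosΔλ=0.35077616; θ=atan2(y, x)=-54.8331° <0 so +360° → 305.1669° ≈ 305.2°
Leg 4: φ1=-0.7294831, φ2=1.2073141, Δφ=1.9367971, Δλ=-0.0223332 rad; a=sin²(Δφ/2)+cosφ1·cosφ2·sin²(Δλ/2)=0.6789750333; c=2·atan2(√a, √(1-a))=1.936867895; dist=6371·c=12339.785 ≈ 12339.8 km; running total=29326.9 km
Leg 4 bearing: y=sinΔλ·cosφ2=-0.00793950, x=cosφ1·sinφ2-sinφ1·cosφ2·cosΔλ=0.93370697; θ=atan2(y, x)=-0.4872° <0 so +360° → 359.5128° ≈ 359.5°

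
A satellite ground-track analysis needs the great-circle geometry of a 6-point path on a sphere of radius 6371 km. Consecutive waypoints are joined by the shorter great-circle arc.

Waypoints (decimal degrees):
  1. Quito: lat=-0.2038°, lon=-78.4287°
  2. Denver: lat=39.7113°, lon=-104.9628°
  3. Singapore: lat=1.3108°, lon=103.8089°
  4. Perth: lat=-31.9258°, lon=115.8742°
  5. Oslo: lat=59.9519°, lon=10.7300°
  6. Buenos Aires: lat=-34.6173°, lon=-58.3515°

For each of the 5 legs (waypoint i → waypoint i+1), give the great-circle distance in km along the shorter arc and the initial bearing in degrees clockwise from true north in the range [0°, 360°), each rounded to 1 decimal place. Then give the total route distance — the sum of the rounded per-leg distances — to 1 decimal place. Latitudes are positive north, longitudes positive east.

Leg 1: φ1=-0.0035570, φ2=0.6930929, Δφ=0.6966499, Δλ=-0.4631074 rad; a=sin²(Δφ/2)+cosφ1·cosφ2·sin²(Δλ/2)=0.1570160196; c=2·atan2(√a, √(1-a))=0.814863171; dist=6371·c=5191.493 ≈ 5191.5 km; running total=5191.5 km
Leg 1 bearing: y=sinΔλ·cosφ2=-0.34365786, x=cosφ1·sinφ2-sinφ1·cosφ2·cosΔλ=0.64136357; θ=atan2(y, x)=-28.1835° <0 so +360° → 331.8165° ≈ 331.8°
Leg 2: φ1=0.6930929, φ2=0.0228778, Δφ=-0.6702152, Δλ=3.6437535 rad; a=sin²(Δφ/2)+cosφ1·cosφ2·sin²(Δλ/2)=0.8297551450; c=2·atan2(√a, √(1-a))=2.290963427; dist=6371·c=14595.728 ≈ 14595.7 km; running total=19787.2 km
Leg 2 bearing: y=sinΔλ·cosφ2=-0.48119483, x=cosφ1·sinφ2-sinφ1·cosφ2·cosΔλ=0.57749261; θ=atan2(y, x)=-39.8027° <0 so +360° → 320.1973° ≈ 320.2°
Leg 3: φ1=0.0228778, φ2=-0.5572103, Δφ=-0.5800881, Δλ=0.2105792 rad; a=sin²(Δφ/2)+cosφ1·cosφ2·sin²(Δλ/2)=0.0911646241; c=2·atan2(√a, √(1-a))=0.613443051; dist=6371·c=3908.246 ≈ 3908.2 km; running total=23695.4 km
Leg 3 bearing: y=sinΔλ·cosφ2=0.17740770, x=cosφ1·sinφ2-sinφ1·cosφ2·cosΔλ=-0.54766874; θ=atan2(y, x)=162.0512° ≈ 162.1°
Leg 4: φ1=-0.5572103, φ2=1.0463580, Δφ=1.6035684, Δλ=-1.8351125 rad; a=sin²(Δφ/2)+cosφ1·cosφ2·sin²(Δλ/2)=0.7843882923; c=2·atan2(√a, √(1-a))=2.175813966; dist=6371·c=13862.111 ≈ 13862.1 km; running total=37557.5 km
Leg 4 bearing: y=sinΔλ·cosφ2=-0.48333730, x=cosφ1·sinφ2-sinφ1·cosφ2·cosΔλ=0.66549098; θ=atan2(y, x)=-35.9904° <0 so +360° → 324.0096° ≈ 324.0°
Leg 5: φ1=1.0463580, φ2=-0.6041859, Δφ=-1.6505439, Δλ=-1.2056996 rad; a=sin²(Δφ/2)+cosφ1·cosφ2·sin²(Δλ/2)=0.6723072950; c=2·atan2(√a, √(1-a))=1.922624522; dist=6371·c=12249.041 ≈ 12249.0 km; running total=49806.5 km
Leg 5 bearing: y=sinΔλ·cosφ2=-0.76872263, x=cosφ1·sinφ2-sinφ1·cosφ2·cosΔλ=-0.53880079; θ=atan2(y, x)=-125.0268° <0 so +360° → 234.9732° ≈ 235.0°

Leg 1: dist=5191.5 km, bearing=331.8°
Leg 2: dist=14595.7 km, bearing=320.2°
Leg 3: dist=3908.2 km, bearing=162.1°
Leg 4: dist=13862.1 km, bearing=324.0°
Leg 5: dist=12249.0 km, bearing=235.0°
Total: 49806.5 km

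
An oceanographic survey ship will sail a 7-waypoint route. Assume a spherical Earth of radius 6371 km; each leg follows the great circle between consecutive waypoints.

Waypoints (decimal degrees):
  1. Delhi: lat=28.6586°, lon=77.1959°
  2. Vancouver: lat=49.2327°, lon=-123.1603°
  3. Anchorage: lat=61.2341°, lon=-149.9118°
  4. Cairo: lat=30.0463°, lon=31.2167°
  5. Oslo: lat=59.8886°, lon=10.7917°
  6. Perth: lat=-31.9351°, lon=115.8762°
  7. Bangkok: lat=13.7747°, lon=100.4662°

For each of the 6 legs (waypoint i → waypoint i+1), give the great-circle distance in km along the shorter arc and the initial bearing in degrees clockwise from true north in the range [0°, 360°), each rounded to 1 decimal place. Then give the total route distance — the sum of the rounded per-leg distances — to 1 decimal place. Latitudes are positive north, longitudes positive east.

Leg 1: φ1=0.5001869, φ2=0.8592727, Δφ=0.3590858, Δλ=-3.4968754 rad; a=sin²(Δφ/2)+cosφ1·cosφ2·sin²(Δλ/2)=0.5869912959; c=2·atan2(√a, √(1-a))=1.745668835; dist=6371·c=11121.656 ≈ 11121.7 km; running total=11121.7 km
Leg 1 bearing: y=sinΔλ·cosφ2=0.22714559, x=cosφ1·sinφ2-sinφ1·cosφ2·cosΔλ=0.95819358; θ=atan2(y, x)=13.3361° ≈ 13.3°
Leg 2: φ1=0.8592727, φ2=1.0687367, Δφ=0.2094639, Δλ=-0.4669018 rad; a=sin²(Δφ/2)+cosφ1·cosφ2·sin²(Δλ/2)=0.0277456850; c=2·atan2(√a, √(1-a))=0.334700815; dist=6371·c=2132.379 ≈ 2132.4 km; running total=13254.1 km
Leg 2 bearing: y=sinΔλ·cosφ2=-0.21661305, x=cosφ1·sinφ2-sinφ1·cosφ2·cosΔλ=0.24694582; θ=atan2(y, x)=-41.2562° <0 so +360° → 318.7438° ≈ 318.7°
Leg 3: φ1=1.0687367, φ2=0.5244069, Δφ=-0.5443298, Δλ=3.1612887 rad; a=sin²(Δφ/2)+cosφ1·cosφ2·sin²(Δλ/2)=0.4887869335; c=2·atan2(√a, √(1-a))=1.548368314; dist=6371·c=9864.655 ≈ 9864.7 km; running total=23118.8 km
Leg 3 bearing: y=sinΔλ·cosφ2=-0.01704821, x=cosφ1·sinφ2-sinφ1·cosφ2·cosΔλ=0.99960313; θ=atan2(y, x)=-0.9771° <0 so +360° → 359.0229° ≈ 359.0°
Leg 4: φ1=0.5244069, φ2=1.0452533, Δφ=0.5208464, Δλ=-0.3564835 rad; a=sin²(Δφ/2)+cosφ1·cosφ2·sin²(Δλ/2)=0.0799520764; c=2·atan2(√a, √(1-a))=0.573336431; dist=6371·c=3652.726 ≈ 3652.7 km; running total=26771.5 km
Leg 4 bearing: y=sinΔλ·cosφ2=-0.17507778, x=cosφ1·sinφ2-sinφ1·cosφ2·cosΔλ=0.51340699; θ=atan2(y, x)=-18.8300° <0 so +360° → 341.1700° ≈ 341.2°
Leg 5: φ1=1.0452533, φ2=-0.5573726, Δφ=-1.6026259, Δλ=1.8340705 rad; a=sin²(Δφ/2)+cosφ1·cosφ2·sin²(Δλ/2)=0.7841876910; c=2·atan2(√a, √(1-a))=2.175326259; dist=6371·c=13859.004 ≈ 13859.0 km; running total=40630.5 km
Leg 5 bearing: y=sinΔλ·cosφ2=0.81940600, x=cosφ1·sinφ2-sinφ1·cosφ2·cosΔλ=-0.07431842; θ=atan2(y, x)=95.1824° ≈ 95.2°
Leg 6: φ1=-0.5573726, φ2=0.2404139, Δφ=0.7977865, Δλ=-0.2689552 rad; a=sin²(Δφ/2)+cosφ1·cosφ2·sin²(Δλ/2)=0.1656696834; c=2·atan2(√a, √(1-a))=0.838390272; dist=6371·c=5341.384 ≈ 5341.4 km; running total=45971.9 km
Leg 6 bearing: y=sinΔλ·cosφ2=-0.25808202, x=cosφ1·sinφ2-sinφ1·cosφ2·cosΔλ=0.69734255; θ=atan2(y, x)=-20.3092° <0 so +360° → 339.6908° ≈ 339.7°

Leg 1: dist=11121.7 km, bearing=13.3°
Leg 2: dist=2132.4 km, bearing=318.7°
Leg 3: dist=9864.7 km, bearing=359.0°
Leg 4: dist=3652.7 km, bearing=341.2°
Leg 5: dist=13859.0 km, bearing=95.2°
Leg 6: dist=5341.4 km, bearing=339.7°
Total: 45971.9 km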